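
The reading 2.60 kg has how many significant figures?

2.60: trailing zeros after a decimal point are significant.

3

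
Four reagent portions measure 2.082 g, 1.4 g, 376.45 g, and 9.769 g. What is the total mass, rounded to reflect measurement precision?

2.082 g + 1.4 g + 376.45 g + 9.769 g = 389.701 g.
Addition/subtraction keeps the fewest decimal places: 2.082 → 3 decimal places, 1.4 → 1 decimal place, 376.45 → 2 decimal places, 9.769 → 3 decimal places; limit is 1.
Rounded to 1 decimal place: 389.7 g.

389.7 g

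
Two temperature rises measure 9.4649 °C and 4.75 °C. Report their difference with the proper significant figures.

4.71 °C

9.4649 °C − 4.75 °C = 4.7149 °C.
Addition/subtraction keeps the fewest decimal places: 9.4649 → 4 decimal places, 4.75 → 2 decimal places; limit is 2.
Rounded to 2 decimal places: 4.71 °C.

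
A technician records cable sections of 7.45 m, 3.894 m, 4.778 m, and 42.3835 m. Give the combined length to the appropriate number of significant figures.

7.45 m + 3.894 m + 4.778 m + 42.3835 m = 58.5055 m.
Addition/subtraction keeps the fewest decimal places: 7.45 → 2 decimal places, 3.894 → 3 decimal places, 4.778 → 3 decimal places, 42.3835 → 4 decimal places; limit is 2.
Rounded to 2 decimal places: 58.51 m.

58.51 m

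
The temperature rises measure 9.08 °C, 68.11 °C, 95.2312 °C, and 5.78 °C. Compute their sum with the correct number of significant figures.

178.20 °C

9.08 °C + 68.11 °C + 95.2312 °C + 5.78 °C = 178.2012 °C.
Addition/subtraction keeps the fewest decimal places: 9.08 → 2 decimal places, 68.11 → 2 decimal places, 95.2312 → 4 decimal places, 5.78 → 2 decimal places; limit is 2.
Rounded to 2 decimal places: 178.20 °C.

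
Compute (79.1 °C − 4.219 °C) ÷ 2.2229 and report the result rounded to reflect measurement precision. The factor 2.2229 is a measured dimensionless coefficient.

79.1 °C − 4.219 °C = 74.881 °C; the difference is limited to 1 decimal place (3 s.f.).
Carrying full precision, 74.881 ÷ 2.2229 = 33.6861757164… °C; 2.2229 has 5 s.f., so the result keeps min(3, 5) = 3 s.f.
Rounded to 3 significant figures: 33.7 °C.

33.7 °C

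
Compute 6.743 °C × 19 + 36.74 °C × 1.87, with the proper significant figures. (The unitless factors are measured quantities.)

2.0 × 10^2 °C

6.743 × 19 = 128.117 → 1.3 × 10^2 °C (2 s.f., last digit at the 10^1 place).
36.74 × 1.87 = 68.7038 → 68.7 °C (3 s.f., last digit at the 10^-1 place).
Sum: 196.8208 °C; keep the coarser place, 10^1.
Result: 2.0 × 10^2 °C.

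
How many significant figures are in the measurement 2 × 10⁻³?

2 × 10⁻³: in scientific notation every digit of the coefficient is significant.

1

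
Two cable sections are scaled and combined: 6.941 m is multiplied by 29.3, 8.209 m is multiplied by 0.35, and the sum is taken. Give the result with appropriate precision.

6.941 × 29.3 = 203.3713 → 203 m (3 s.f., last digit at the 10^0 place).
8.209 × 0.35 = 2.87315 → 2.9 m (2 s.f., last digit at the 10^-1 place).
Sum: 206.24445 m; keep the coarser place, 10^0.
Result: 206 m.

206 m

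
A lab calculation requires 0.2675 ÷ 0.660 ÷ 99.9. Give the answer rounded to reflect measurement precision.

0.00406

0.2675 ÷ 0.660 ÷ 99.9 = 0.00405708739042…
Multiplication/division keeps the fewest significant figures: 0.2675 → 4 s.f., 0.660 → 3 s.f., 99.9 → 3 s.f.; limit is 3.
Rounded to 3 significant figures: 0.00406.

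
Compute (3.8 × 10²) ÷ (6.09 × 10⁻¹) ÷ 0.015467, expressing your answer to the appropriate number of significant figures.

4.0 × 10⁴

(3.8 × 10²) ÷ (6.09 × 10⁻¹) ÷ 0.015467 = 40342.2594829…
Multiplication/division keeps the fewest significant figures: 3.8 × 10² → 2 s.f., 6.09 × 10⁻¹ → 3 s.f., 0.015467 → 5 s.f.; limit is 2.
Rounded to 2 significant figures: 4.0 × 10⁴.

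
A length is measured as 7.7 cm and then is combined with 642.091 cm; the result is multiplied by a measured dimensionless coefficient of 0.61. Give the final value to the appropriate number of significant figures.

4.0 × 10² cm

7.7 cm + 642.091 cm = 649.791 cm; the sum is limited to 1 decimal place (4 s.f.).
Carrying full precision, 649.791 × 0.61 = 396.37251 cm; 0.61 has 2 s.f., so the result keeps min(4, 2) = 2 s.f.
Rounded to 2 significant figures: 4.0 × 10² cm.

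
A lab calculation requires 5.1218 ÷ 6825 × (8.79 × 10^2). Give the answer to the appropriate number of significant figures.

0.660

5.1218 ÷ 6825 × (8.79 × 10^2) = 0.659642813187…
Multiplication/division keeps the fewest significant figures: 5.1218 → 5 s.f., 6825 → 4 s.f., 8.79 × 10^2 → 3 s.f.; limit is 3.
Rounded to 3 significant figures: 0.660.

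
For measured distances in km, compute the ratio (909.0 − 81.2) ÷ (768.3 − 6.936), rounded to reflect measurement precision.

1.087

909.0 − 81.2 = 827.8, limited to 1 d.p. → 4 s.f.; 768.3 − 6.936 = 761.364, limited to 1 d.p. → 4 s.f.
Carrying full precision, 827.8 ÷ 761.364 = 1.0872591822…; keep min(4, 4) = 4 s.f.
Rounded to 4 significant figures: 1.087.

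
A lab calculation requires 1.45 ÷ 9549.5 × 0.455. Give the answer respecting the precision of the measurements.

1.45 ÷ 9549.5 × 0.455 = 0.0000690873867742…
Multiplication/division keeps the fewest significant figures: 1.45 → 3 s.f., 9549.5 → 5 s.f., 0.455 → 3 s.f.; limit is 3.
Rounded to 3 significant figures: 6.91 × 10^-5.

6.91 × 10^-5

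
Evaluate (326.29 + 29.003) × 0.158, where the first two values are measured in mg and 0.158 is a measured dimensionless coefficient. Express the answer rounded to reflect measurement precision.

56.1 mg

326.29 mg + 29.003 mg = 355.293 mg; the sum is limited to 2 decimal places (5 s.f.).
Carrying full precision, 355.293 × 0.158 = 56.136294 mg; 0.158 has 3 s.f., so the result keeps min(5, 3) = 3 s.f.
Rounded to 3 significant figures: 56.1 mg.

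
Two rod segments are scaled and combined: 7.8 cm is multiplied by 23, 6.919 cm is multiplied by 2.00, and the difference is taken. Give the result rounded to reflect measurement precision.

1.7 × 10^2 cm

7.8 × 23 = 179.4 → 1.8 × 10^2 cm (2 s.f., last digit at the 10^1 place).
6.919 × 2.00 = 13.838 → 13.8 cm (3 s.f., last digit at the 10^-1 place).
Difference: 165.562 cm; keep the coarser place, 10^1.
Result: 1.7 × 10^2 cm.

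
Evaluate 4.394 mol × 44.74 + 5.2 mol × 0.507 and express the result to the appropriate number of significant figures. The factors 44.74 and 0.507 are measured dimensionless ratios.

199.2 mol

4.394 × 44.74 = 196.58756 → 196.6 mol (4 s.f., last digit at the 10^-1 place).
5.2 × 0.507 = 2.6364 → 2.6 mol (2 s.f., last digit at the 10^-1 place).
Sum: 199.22396 mol; keep the coarser place, 10^-1.
Result: 199.2 mol.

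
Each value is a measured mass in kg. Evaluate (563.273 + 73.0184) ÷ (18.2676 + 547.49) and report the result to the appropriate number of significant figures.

563.273 + 73.0184 = 636.2914, limited to 3 d.p. → 6 s.f.; 18.2676 + 547.49 = 565.7576, limited to 2 d.p. → 5 s.f.
Carrying full precision, 636.2914 ÷ 565.7576 = 1.12467141405…; keep min(6, 5) = 5 s.f.
Rounded to 5 significant figures: 1.1247.

1.1247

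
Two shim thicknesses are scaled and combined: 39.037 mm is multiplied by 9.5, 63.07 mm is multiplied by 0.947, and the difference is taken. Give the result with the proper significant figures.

39.037 × 9.5 = 370.8515 → 3.7 × 10² mm (2 s.f., last digit at the 10^1 place).
63.07 × 0.947 = 59.72729 → 59.7 mm (3 s.f., last digit at the 10^-1 place).
Difference: 311.12421 mm; keep the coarser place, 10^1.
Result: 3.1 × 10² mm.

3.1 × 10² mm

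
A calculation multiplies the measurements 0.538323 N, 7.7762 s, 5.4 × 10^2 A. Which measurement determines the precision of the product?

5.4 × 10^2 A

0.538323 N → 6 s.f.; 7.7762 s → 5 s.f.; 5.4 × 10^2 A → 2 s.f.
The fewest is 2 significant figures, from 5.4 × 10^2 A.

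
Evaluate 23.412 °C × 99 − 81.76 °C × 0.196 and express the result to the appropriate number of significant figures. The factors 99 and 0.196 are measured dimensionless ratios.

2.3 × 10³ °C

23.412 × 99 = 2317.788 → 2.3 × 10³ °C (2 s.f., last digit at the 10^2 place).
81.76 × 0.196 = 16.02496 → 16.0 °C (3 s.f., last digit at the 10^-1 place).
Difference: 2301.76304 °C; keep the coarser place, 10^2.
Result: 2.3 × 10³ °C.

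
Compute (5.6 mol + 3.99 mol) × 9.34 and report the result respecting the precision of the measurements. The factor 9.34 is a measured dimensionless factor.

90. mol

5.6 mol + 3.99 mol = 9.59 mol; the sum is limited to 1 decimal place (2 s.f.).
Carrying full precision, 9.59 × 9.34 = 89.5706 mol; 9.34 has 3 s.f., so the result keeps min(2, 3) = 2 s.f.
Rounded to 2 significant figures: 90. mol.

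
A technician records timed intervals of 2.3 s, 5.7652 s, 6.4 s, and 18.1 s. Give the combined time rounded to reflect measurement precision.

2.3 s + 5.7652 s + 6.4 s + 18.1 s = 32.5652 s.
Addition/subtraction keeps the fewest decimal places: 2.3 → 1 decimal place, 5.7652 → 4 decimal places, 6.4 → 1 decimal place, 18.1 → 1 decimal place; limit is 1.
Rounded to 1 decimal place: 32.6 s.

32.6 s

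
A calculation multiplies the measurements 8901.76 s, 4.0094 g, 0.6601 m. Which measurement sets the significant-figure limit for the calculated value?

8901.76 s → 6 s.f.; 4.0094 g → 5 s.f.; 0.6601 m → 4 s.f.
The fewest is 4 significant figures, from 0.6601 m.

0.6601 m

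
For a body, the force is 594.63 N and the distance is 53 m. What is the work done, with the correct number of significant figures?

3.2 × 10^4 J

work done = 594.63 N × 53 m = 31515.39 J.
594.63 has 5 significant figures; 53 has 2.
Division/multiplication keeps the fewest: 2 significant figures.
Rounded: 3.2 × 10^4 J.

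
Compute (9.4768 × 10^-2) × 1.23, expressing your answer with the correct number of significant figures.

0.117

(9.4768 × 10^-2) × 1.23 = 0.11656464
Multiplication/division keeps the fewest significant figures: 9.4768 × 10^-2 → 5 s.f., 1.23 → 3 s.f.; limit is 3.
Rounded to 3 significant figures: 0.117.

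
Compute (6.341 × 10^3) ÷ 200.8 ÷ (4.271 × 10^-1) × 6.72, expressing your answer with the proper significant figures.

497

(6.341 × 10^3) ÷ 200.8 ÷ (4.271 × 10^-1) × 6.72 = 496.859669727…
Multiplication/division keeps the fewest significant figures: 6.341 × 10^3 → 4 s.f., 200.8 → 4 s.f., 4.271 × 10^-1 → 4 s.f., 6.72 → 3 s.f.; limit is 3.
Rounded to 3 significant figures: 497.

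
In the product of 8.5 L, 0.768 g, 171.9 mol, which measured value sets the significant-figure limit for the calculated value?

8.5 L

8.5 L → 2 s.f.; 0.768 g → 3 s.f.; 171.9 mol → 4 s.f.
The fewest is 2 significant figures, from 8.5 L.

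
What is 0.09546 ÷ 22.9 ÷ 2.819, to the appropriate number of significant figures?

0.09546 ÷ 22.9 ÷ 2.819 = 0.00147873676905…
Multiplication/division keeps the fewest significant figures: 0.09546 → 4 s.f., 22.9 → 3 s.f., 2.819 → 4 s.f.; limit is 3.
Rounded to 3 significant figures: 0.00148.

0.00148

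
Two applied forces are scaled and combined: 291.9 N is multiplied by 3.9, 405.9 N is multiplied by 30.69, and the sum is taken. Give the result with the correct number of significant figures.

1.36 × 10^4 N

291.9 × 3.9 = 1138.41 → 1.1 × 10^3 N (2 s.f., last digit at the 10^2 place).
405.9 × 30.69 = 12457.071 → 1.246 × 10^4 N (4 s.f., last digit at the 10^1 place).
Sum: 13595.481 N; keep the coarser place, 10^2.
Result: 1.36 × 10^4 N.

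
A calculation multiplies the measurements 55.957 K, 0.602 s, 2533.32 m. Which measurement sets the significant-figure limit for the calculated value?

55.957 K → 5 s.f.; 0.602 s → 3 s.f.; 2533.32 m → 6 s.f.
The fewest is 3 significant figures, from 0.602 s.

0.602 s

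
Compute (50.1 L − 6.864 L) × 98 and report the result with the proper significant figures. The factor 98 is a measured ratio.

4.2 × 10^3 L

50.1 L − 6.864 L = 43.236 L; the difference is limited to 1 decimal place (3 s.f.).
Carrying full precision, 43.236 × 98 = 4237.128 L; 98 has 2 s.f., so the result keeps min(3, 2) = 2 s.f.
Rounded to 2 significant figures: 4.2 × 10^3 L.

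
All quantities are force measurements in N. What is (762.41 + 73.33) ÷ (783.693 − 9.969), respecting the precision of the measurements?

762.41 + 73.33 = 835.74, limited to 2 d.p. → 5 s.f.; 783.693 − 9.969 = 773.724, limited to 3 d.p. → 6 s.f.
Carrying full precision, 835.74 ÷ 773.724 = 1.08015261256…; keep min(5, 6) = 5 s.f.
Rounded to 5 significant figures: 1.0802.

1.0802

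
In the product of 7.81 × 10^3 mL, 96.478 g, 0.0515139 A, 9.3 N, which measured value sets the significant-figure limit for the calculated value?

9.3 N

7.81 × 10^3 mL → 3 s.f.; 96.478 g → 5 s.f.; 0.0515139 A → 6 s.f.; 9.3 N → 2 s.f.
The fewest is 2 significant figures, from 9.3 N.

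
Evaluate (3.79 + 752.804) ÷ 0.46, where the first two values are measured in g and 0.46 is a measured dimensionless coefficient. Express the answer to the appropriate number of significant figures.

3.79 g + 752.804 g = 756.594 g; the sum is limited to 2 decimal places (5 s.f.).
Carrying full precision, 756.594 ÷ 0.46 = 1644.76956522… g; 0.46 has 2 s.f., so the result keeps min(5, 2) = 2 s.f.
Rounded to 2 significant figures: 1.6 × 10^3 g.

1.6 × 10^3 g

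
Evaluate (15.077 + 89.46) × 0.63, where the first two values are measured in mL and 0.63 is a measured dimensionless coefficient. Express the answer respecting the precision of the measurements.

66 mL

15.077 mL + 89.46 mL = 104.537 mL; the sum is limited to 2 decimal places (5 s.f.).
Carrying full precision, 104.537 × 0.63 = 65.85831 mL; 0.63 has 2 s.f., so the result keeps min(5, 2) = 2 s.f.
Rounded to 2 significant figures: 66 mL.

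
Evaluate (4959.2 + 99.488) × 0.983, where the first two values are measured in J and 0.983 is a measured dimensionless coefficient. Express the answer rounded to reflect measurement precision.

4959.2 J + 99.488 J = 5058.688 J; the sum is limited to 1 decimal place (5 s.f.).
Carrying full precision, 5058.688 × 0.983 = 4972.690304 J; 0.983 has 3 s.f., so the result keeps min(5, 3) = 3 s.f.
Rounded to 3 significant figures: 4.97 × 10³ J.

4.97 × 10³ J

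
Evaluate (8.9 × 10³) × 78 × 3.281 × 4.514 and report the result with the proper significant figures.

1.0 × 10⁷

(8.9 × 10³) × 78 × 3.281 × 4.514 = 10281403.2828
Multiplication/division keeps the fewest significant figures: 8.9 × 10³ → 2 s.f., 78 → 2 s.f., 3.281 → 4 s.f., 4.514 → 4 s.f.; limit is 2.
Rounded to 2 significant figures: 1.0 × 10⁷.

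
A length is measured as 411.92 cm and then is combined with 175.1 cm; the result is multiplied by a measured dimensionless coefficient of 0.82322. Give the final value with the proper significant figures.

483.2 cm

411.92 cm + 175.1 cm = 587.02 cm; the sum is limited to 1 decimal place (4 s.f.).
Carrying full precision, 587.02 × 0.82322 = 483.2466044 cm; 0.82322 has 5 s.f., so the result keeps min(4, 5) = 4 s.f.
Rounded to 4 significant figures: 483.2 cm.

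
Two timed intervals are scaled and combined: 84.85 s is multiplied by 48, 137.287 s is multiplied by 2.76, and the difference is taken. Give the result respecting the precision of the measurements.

84.85 × 48 = 4072.8 → 4.1 × 10³ s (2 s.f., last digit at the 10^2 place).
137.287 × 2.76 = 378.91212 → 379 s (3 s.f., last digit at the 10^0 place).
Difference: 3693.88788 s; keep the coarser place, 10^2.
Result: 3.7 × 10³ s.

3.7 × 10³ s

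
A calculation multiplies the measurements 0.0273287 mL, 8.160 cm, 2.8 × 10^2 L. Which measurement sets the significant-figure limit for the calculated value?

0.0273287 mL → 6 s.f.; 8.160 cm → 4 s.f.; 2.8 × 10^2 L → 2 s.f.
The fewest is 2 significant figures, from 2.8 × 10^2 L.

2.8 × 10^2 L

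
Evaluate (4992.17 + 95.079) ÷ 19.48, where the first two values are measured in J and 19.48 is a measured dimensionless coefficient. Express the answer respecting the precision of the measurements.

261.2 J

4992.17 J + 95.079 J = 5087.249 J; the sum is limited to 2 decimal places (6 s.f.).
Carrying full precision, 5087.249 ÷ 19.48 = 261.152412731… J; 19.48 has 4 s.f., so the result keeps min(6, 4) = 4 s.f.
Rounded to 4 significant figures: 261.2 J.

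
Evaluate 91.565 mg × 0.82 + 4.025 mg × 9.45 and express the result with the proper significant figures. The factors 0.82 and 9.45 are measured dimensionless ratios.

91.565 × 0.82 = 75.0833 → 75 mg (2 s.f., last digit at the 10^0 place).
4.025 × 9.45 = 38.03625 → 38.0 mg (3 s.f., last digit at the 10^-1 place).
Sum: 113.11955 mg; keep the coarser place, 10^0.
Result: 113 mg.

113 mg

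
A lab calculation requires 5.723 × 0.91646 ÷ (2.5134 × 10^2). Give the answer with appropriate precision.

5.723 × 0.91646 ÷ (2.5134 × 10^2) = 0.0208677511737…
Multiplication/division keeps the fewest significant figures: 5.723 → 4 s.f., 0.91646 → 5 s.f., 2.5134 × 10^2 → 5 s.f.; limit is 4.
Rounded to 4 significant figures: 2.087 × 10^-2.

2.087 × 10^-2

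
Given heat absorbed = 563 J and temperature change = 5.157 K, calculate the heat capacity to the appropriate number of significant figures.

109 J/K

heat capacity = 563 J ÷ 5.157 K = 109.171999224… J/K.
563 has 3 significant figures; 5.157 has 4.
Division/multiplication keeps the fewest: 3 significant figures.
Rounded: 109 J/K.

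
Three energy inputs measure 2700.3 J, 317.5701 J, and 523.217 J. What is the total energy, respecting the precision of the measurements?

2700.3 J + 317.5701 J + 523.217 J = 3541.0871 J.
Addition/subtraction keeps the fewest decimal places: 2700.3 → 1 decimal place, 317.5701 → 4 decimal places, 523.217 → 3 decimal places; limit is 1.
Rounded to 1 decimal place: 3541.1 J.

3541.1 J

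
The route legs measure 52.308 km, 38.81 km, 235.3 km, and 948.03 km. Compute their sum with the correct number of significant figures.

52.308 km + 38.81 km + 235.3 km + 948.03 km = 1274.448 km.
Addition/subtraction keeps the fewest decimal places: 52.308 → 3 decimal places, 38.81 → 2 decimal places, 235.3 → 1 decimal place, 948.03 → 2 decimal places; limit is 1.
Rounded to 1 decimal place: 1274.4 km.

1274.4 km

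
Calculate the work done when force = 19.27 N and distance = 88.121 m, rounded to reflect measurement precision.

1698 J

work done = 19.27 N × 88.121 m = 1698.09167 J.
19.27 has 4 significant figures; 88.121 has 5.
Division/multiplication keeps the fewest: 4 significant figures.
Rounded: 1698 J.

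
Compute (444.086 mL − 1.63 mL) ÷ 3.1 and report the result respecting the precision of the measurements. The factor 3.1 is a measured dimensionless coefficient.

1.4 × 10² mL

444.086 mL − 1.63 mL = 442.456 mL; the difference is limited to 2 decimal places (5 s.f.).
Carrying full precision, 442.456 ÷ 3.1 = 142.727741935… mL; 3.1 has 2 s.f., so the result keeps min(5, 2) = 2 s.f.
Rounded to 2 significant figures: 1.4 × 10² mL.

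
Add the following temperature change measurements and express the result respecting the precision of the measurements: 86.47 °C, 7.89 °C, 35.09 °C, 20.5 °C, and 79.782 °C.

86.47 °C + 7.89 °C + 35.09 °C + 20.5 °C + 79.782 °C = 229.732 °C.
Addition/subtraction keeps the fewest decimal places: 86.47 → 2 decimal places, 7.89 → 2 decimal places, 35.09 → 2 decimal places, 20.5 → 1 decimal place, 79.782 → 3 decimal places; limit is 1.
Rounded to 1 decimal place: 229.7 °C.

229.7 °C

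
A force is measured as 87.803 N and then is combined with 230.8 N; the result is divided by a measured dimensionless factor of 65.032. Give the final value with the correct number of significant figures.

4.899 N

87.803 N + 230.8 N = 318.603 N; the sum is limited to 1 decimal place (4 s.f.).
Carrying full precision, 318.603 ÷ 65.032 = 4.89917271497… N; 65.032 has 5 s.f., so the result keeps min(4, 5) = 4 s.f.
Rounded to 4 significant figures: 4.899 N.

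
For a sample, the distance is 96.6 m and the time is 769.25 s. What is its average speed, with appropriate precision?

average speed = 96.6 m ÷ 769.25 s = 0.125576860578… m/s.
96.6 has 3 significant figures; 769.25 has 5.
Division/multiplication keeps the fewest: 3 significant figures.
Rounded: 0.126 m/s.

0.126 m/s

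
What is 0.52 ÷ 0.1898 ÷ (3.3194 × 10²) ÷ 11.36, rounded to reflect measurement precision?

7.3 × 10⁻⁴

0.52 ÷ 0.1898 ÷ (3.3194 × 10²) ÷ 11.36 = 0.000726556202302…
Multiplication/division keeps the fewest significant figures: 0.52 → 2 s.f., 0.1898 → 4 s.f., 3.3194 × 10² → 5 s.f., 11.36 → 4 s.f.; limit is 2.
Rounded to 2 significant figures: 7.3 × 10⁻⁴.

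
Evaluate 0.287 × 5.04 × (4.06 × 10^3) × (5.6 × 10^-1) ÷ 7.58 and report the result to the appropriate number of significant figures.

0.287 × 5.04 × (4.06 × 10^3) × (5.6 × 10^-1) ÷ 7.58 = 433.867668602…
Multiplication/division keeps the fewest significant figures: 0.287 → 3 s.f., 5.04 → 3 s.f., 4.06 × 10^3 → 3 s.f., 5.6 × 10^-1 → 2 s.f., 7.58 → 3 s.f.; limit is 2.
Rounded to 2 significant figures: 4.3 × 10^2.

4.3 × 10^2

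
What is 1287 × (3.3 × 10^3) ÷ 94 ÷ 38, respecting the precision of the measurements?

1.2 × 10^3

1287 × (3.3 × 10^3) ÷ 94 ÷ 38 = 1188.99776036…
Multiplication/division keeps the fewest significant figures: 1287 → 4 s.f., 3.3 × 10^3 → 2 s.f., 94 → 2 s.f., 38 → 2 s.f.; limit is 2.
Rounded to 2 significant figures: 1.2 × 10^3.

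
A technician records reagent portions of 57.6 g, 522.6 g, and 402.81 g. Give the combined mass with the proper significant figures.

57.6 g + 522.6 g + 402.81 g = 983.01 g.
Addition/subtraction keeps the fewest decimal places: 57.6 → 1 decimal place, 522.6 → 1 decimal place, 402.81 → 2 decimal places; limit is 1.
Rounded to 1 decimal place: 9.830 × 10^2 g.

9.830 × 10^2 g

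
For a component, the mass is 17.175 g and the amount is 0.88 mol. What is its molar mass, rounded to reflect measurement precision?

2.0 × 10¹ g/mol

molar mass = 17.175 g ÷ 0.88 mol = 19.5170454545… g/mol.
17.175 has 5 significant figures; 0.88 has 2.
Division/multiplication keeps the fewest: 2 significant figures.
Rounded: 2.0 × 10¹ g/mol.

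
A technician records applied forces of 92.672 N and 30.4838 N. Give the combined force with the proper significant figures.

123.156 N

92.672 N + 30.4838 N = 123.1558 N.
Addition/subtraction keeps the fewest decimal places: 92.672 → 3 decimal places, 30.4838 → 4 decimal places; limit is 3.
Rounded to 3 decimal places: 123.156 N.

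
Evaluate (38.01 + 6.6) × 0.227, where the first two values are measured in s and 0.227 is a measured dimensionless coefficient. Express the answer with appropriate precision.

10.1 s

38.01 s + 6.6 s = 44.61 s; the sum is limited to 1 decimal place (3 s.f.).
Carrying full precision, 44.61 × 0.227 = 10.12647 s; 0.227 has 3 s.f., so the result keeps min(3, 3) = 3 s.f.
Rounded to 3 significant figures: 10.1 s.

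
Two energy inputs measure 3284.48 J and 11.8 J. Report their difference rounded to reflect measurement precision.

3284.48 J − 11.8 J = 3272.68 J.
Addition/subtraction keeps the fewest decimal places: 3284.48 → 2 decimal places, 11.8 → 1 decimal place; limit is 1.
Rounded to 1 decimal place: 3272.7 J.

3272.7 J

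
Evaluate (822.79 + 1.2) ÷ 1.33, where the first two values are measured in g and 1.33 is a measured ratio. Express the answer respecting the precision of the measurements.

822.79 g + 1.2 g = 823.99 g; the sum is limited to 1 decimal place (4 s.f.).
Carrying full precision, 823.99 ÷ 1.33 = 619.541353383… g; 1.33 has 3 s.f., so the result keeps min(4, 3) = 3 s.f.
Rounded to 3 significant figures: 6.20 × 10^2 g.

6.20 × 10^2 g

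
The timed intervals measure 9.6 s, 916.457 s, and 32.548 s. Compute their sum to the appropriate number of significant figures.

9.586 × 10^2 s

9.6 s + 916.457 s + 32.548 s = 958.605 s.
Addition/subtraction keeps the fewest decimal places: 9.6 → 1 decimal place, 916.457 → 3 decimal places, 32.548 → 3 decimal places; limit is 1.
Rounded to 1 decimal place: 9.586 × 10^2 s.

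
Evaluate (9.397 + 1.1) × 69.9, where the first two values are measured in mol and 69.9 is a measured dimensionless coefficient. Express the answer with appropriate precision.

734 mol

9.397 mol + 1.1 mol = 10.497 mol; the sum is limited to 1 decimal place (3 s.f.).
Carrying full precision, 10.497 × 69.9 = 733.7403 mol; 69.9 has 3 s.f., so the result keeps min(3, 3) = 3 s.f.
Rounded to 3 significant figures: 734 mol.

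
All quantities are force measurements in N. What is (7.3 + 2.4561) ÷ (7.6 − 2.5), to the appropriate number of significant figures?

1.9

7.3 + 2.4561 = 9.7561, limited to 1 d.p. → 2 s.f.; 7.6 − 2.5 = 5.1, limited to 1 d.p. → 2 s.f.
Carrying full precision, 9.7561 ÷ 5.1 = 1.91296078431…; keep min(2, 2) = 2 s.f.
Rounded to 2 significant figures: 1.9.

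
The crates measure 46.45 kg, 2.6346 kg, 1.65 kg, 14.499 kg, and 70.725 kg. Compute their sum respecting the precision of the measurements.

135.96 kg

46.45 kg + 2.6346 kg + 1.65 kg + 14.499 kg + 70.725 kg = 135.9586 kg.
Addition/subtraction keeps the fewest decimal places: 46.45 → 2 decimal places, 2.6346 → 4 decimal places, 1.65 → 2 decimal places, 14.499 → 3 decimal places, 70.725 → 3 decimal places; limit is 2.
Rounded to 2 decimal places: 135.96 kg.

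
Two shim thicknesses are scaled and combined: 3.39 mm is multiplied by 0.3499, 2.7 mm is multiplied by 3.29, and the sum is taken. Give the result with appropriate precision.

10.1 mm

3.39 × 0.3499 = 1.186161 → 1.19 mm (3 s.f., last digit at the 10^-2 place).
2.7 × 3.29 = 8.883 → 8.9 mm (2 s.f., last digit at the 10^-1 place).
Sum: 10.069161 mm; keep the coarser place, 10^-1.
Result: 10.1 mm.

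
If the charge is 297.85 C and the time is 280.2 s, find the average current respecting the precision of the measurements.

1.063 A

average current = 297.85 C ÷ 280.2 s = 1.06299072091… A.
297.85 has 5 significant figures; 280.2 has 4.
Division/multiplication keeps the fewest: 4 significant figures.
Rounded: 1.063 A.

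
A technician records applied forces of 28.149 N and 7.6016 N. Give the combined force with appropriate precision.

35.751 N

28.149 N + 7.6016 N = 35.7506 N.
Addition/subtraction keeps the fewest decimal places: 28.149 → 3 decimal places, 7.6016 → 4 decimal places; limit is 3.
Rounded to 3 decimal places: 35.751 N.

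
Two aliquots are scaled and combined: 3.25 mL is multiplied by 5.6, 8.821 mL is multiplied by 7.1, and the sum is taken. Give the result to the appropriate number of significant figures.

81 mL

3.25 × 5.6 = 18.2 → 18 mL (2 s.f., last digit at the 10^0 place).
8.821 × 7.1 = 62.6291 → 63 mL (2 s.f., last digit at the 10^0 place).
Sum: 80.8291 mL; keep the coarser place, 10^0.
Result: 81 mL.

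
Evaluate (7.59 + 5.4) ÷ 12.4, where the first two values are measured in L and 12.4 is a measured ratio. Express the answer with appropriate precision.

1.05 L

7.59 L + 5.4 L = 12.99 L; the sum is limited to 1 decimal place (3 s.f.).
Carrying full precision, 12.99 ÷ 12.4 = 1.04758064516… L; 12.4 has 3 s.f., so the result keeps min(3, 3) = 3 s.f.
Rounded to 3 significant figures: 1.05 L.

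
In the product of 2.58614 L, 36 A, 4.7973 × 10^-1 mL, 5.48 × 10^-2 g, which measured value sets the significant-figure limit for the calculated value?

36 A

2.58614 L → 6 s.f.; 36 A → 2 s.f.; 4.7973 × 10^-1 mL → 5 s.f.; 5.48 × 10^-2 g → 3 s.f.
The fewest is 2 significant figures, from 36 A.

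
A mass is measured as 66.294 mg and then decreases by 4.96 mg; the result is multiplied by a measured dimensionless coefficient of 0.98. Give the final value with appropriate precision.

66.294 mg − 4.96 mg = 61.334 mg; the difference is limited to 2 decimal places (4 s.f.).
Carrying full precision, 61.334 × 0.98 = 60.10732 mg; 0.98 has 2 s.f., so the result keeps min(4, 2) = 2 s.f.
Rounded to 2 significant figures: 6.0 × 10¹ mg.

6.0 × 10¹ mg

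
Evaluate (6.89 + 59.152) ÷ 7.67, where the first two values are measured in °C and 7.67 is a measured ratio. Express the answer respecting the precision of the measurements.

8.61 °C

6.89 °C + 59.152 °C = 66.042 °C; the sum is limited to 2 decimal places (4 s.f.).
Carrying full precision, 66.042 ÷ 7.67 = 8.61043024772… °C; 7.67 has 3 s.f., so the result keeps min(4, 3) = 3 s.f.
Rounded to 3 significant figures: 8.61 °C.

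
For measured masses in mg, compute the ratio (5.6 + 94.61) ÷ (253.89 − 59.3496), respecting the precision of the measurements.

5.151 × 10^-1

5.6 + 94.61 = 100.21, limited to 1 d.p. → 4 s.f.; 253.89 − 59.3496 = 194.5404, limited to 2 d.p. → 5 s.f.
Carrying full precision, 100.21 ÷ 194.5404 = 0.515111514112…; keep min(4, 5) = 4 s.f.
Rounded to 4 significant figures: 5.151 × 10^-1.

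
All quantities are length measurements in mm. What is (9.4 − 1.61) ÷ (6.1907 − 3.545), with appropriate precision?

2.9

9.4 − 1.61 = 7.79, limited to 1 d.p. → 2 s.f.; 6.1907 − 3.545 = 2.6457, limited to 3 d.p. → 4 s.f.
Carrying full precision, 7.79 ÷ 2.6457 = 2.94440034773…; keep min(2, 4) = 2 s.f.
Rounded to 2 significant figures: 2.9.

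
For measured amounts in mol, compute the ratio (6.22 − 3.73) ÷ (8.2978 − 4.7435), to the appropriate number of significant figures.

6.22 − 3.73 = 2.49, limited to 2 d.p. → 3 s.f.; 8.2978 − 4.7435 = 3.5543, limited to 4 d.p. → 5 s.f.
Carrying full precision, 2.49 ÷ 3.5543 = 0.700559885209…; keep min(3, 5) = 3 s.f.
Rounded to 3 significant figures: 0.701.

0.701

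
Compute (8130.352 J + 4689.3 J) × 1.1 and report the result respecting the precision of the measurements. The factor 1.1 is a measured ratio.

1.4 × 10⁴ J

8130.352 J + 4689.3 J = 12819.652 J; the sum is limited to 1 decimal place (6 s.f.).
Carrying full precision, 12819.652 × 1.1 = 14101.6172 J; 1.1 has 2 s.f., so the result keeps min(6, 2) = 2 s.f.
Rounded to 2 significant figures: 1.4 × 10⁴ J.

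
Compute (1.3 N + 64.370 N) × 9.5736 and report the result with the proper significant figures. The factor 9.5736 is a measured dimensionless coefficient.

1.3 N + 64.370 N = 65.670 N; the sum is limited to 1 decimal place (3 s.f.).
Carrying full precision, 65.670 × 9.5736 = 628.698312 N; 9.5736 has 5 s.f., so the result keeps min(3, 5) = 3 s.f.
Rounded to 3 significant figures: 629 N.

629 N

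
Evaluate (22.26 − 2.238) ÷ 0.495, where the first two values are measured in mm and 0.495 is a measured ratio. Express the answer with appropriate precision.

40.4 mm

22.26 mm − 2.238 mm = 20.022 mm; the difference is limited to 2 decimal places (4 s.f.).
Carrying full precision, 20.022 ÷ 0.495 = 40.4484848485… mm; 0.495 has 3 s.f., so the result keeps min(4, 3) = 3 s.f.
Rounded to 3 significant figures: 40.4 mm.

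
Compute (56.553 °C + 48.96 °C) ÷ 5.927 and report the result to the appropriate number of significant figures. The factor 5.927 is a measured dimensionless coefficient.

56.553 °C + 48.96 °C = 105.513 °C; the sum is limited to 2 decimal places (5 s.f.).
Carrying full precision, 105.513 ÷ 5.927 = 17.8020921208… °C; 5.927 has 4 s.f., so the result keeps min(5, 4) = 4 s.f.
Rounded to 4 significant figures: 17.80 °C.

17.80 °C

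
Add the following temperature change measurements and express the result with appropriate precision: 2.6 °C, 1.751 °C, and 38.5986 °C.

42.9 °C

2.6 °C + 1.751 °C + 38.5986 °C = 42.9496 °C.
Addition/subtraction keeps the fewest decimal places: 2.6 → 1 decimal place, 1.751 → 3 decimal places, 38.5986 → 4 decimal places; limit is 1.
Rounded to 1 decimal place: 42.9 °C.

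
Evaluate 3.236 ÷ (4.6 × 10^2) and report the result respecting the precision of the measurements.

0.0070

3.236 ÷ (4.6 × 10^2) = 0.0070347826087…
Multiplication/division keeps the fewest significant figures: 3.236 → 4 s.f., 4.6 × 10^2 → 2 s.f.; limit is 2.
Rounded to 2 significant figures: 0.0070.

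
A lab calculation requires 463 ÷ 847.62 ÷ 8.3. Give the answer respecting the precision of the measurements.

463 ÷ 847.62 ÷ 8.3 = 0.0658114869047…
Multiplication/division keeps the fewest significant figures: 463 → 3 s.f., 847.62 → 5 s.f., 8.3 → 2 s.f.; limit is 2.
Rounded to 2 significant figures: 0.066.

0.066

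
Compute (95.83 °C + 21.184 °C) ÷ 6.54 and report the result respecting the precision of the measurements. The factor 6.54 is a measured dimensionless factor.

95.83 °C + 21.184 °C = 117.014 °C; the sum is limited to 2 decimal places (5 s.f.).
Carrying full precision, 117.014 ÷ 6.54 = 17.8920489297… °C; 6.54 has 3 s.f., so the result keeps min(5, 3) = 3 s.f.
Rounded to 3 significant figures: 17.9 °C.

17.9 °C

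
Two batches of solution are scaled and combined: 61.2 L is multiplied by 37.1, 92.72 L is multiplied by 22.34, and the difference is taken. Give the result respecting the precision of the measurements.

61.2 × 37.1 = 2270.52 → 2.27 × 10³ L (3 s.f., last digit at the 10^1 place).
92.72 × 22.34 = 2071.3648 → 2071 L (4 s.f., last digit at the 10^0 place).
Difference: 199.1552 L; keep the coarser place, 10^1.
Result: 2.0 × 10² L.

2.0 × 10² L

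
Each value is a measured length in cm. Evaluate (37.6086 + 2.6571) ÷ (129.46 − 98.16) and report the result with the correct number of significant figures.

1.286

37.6086 + 2.6571 = 40.2657, limited to 4 d.p. → 6 s.f.; 129.46 − 98.16 = 31.30, limited to 2 d.p. → 4 s.f.
Carrying full precision, 40.2657 ÷ 31.30 = 1.28644408946…; keep min(6, 4) = 4 s.f.
Rounded to 4 significant figures: 1.286.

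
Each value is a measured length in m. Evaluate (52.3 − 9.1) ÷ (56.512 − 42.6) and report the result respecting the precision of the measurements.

52.3 − 9.1 = 43.2, limited to 1 d.p. → 3 s.f.; 56.512 − 42.6 = 13.912, limited to 1 d.p. → 3 s.f.
Carrying full precision, 43.2 ÷ 13.912 = 3.10523289247…; keep min(3, 3) = 3 s.f.
Rounded to 3 significant figures: 3.11.

3.11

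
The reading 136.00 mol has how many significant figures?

136.00: trailing zeros after a decimal point are significant.

5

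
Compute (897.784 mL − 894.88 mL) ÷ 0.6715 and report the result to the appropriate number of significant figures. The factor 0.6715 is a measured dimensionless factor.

4.32 mL

897.784 mL − 894.88 mL = 2.904 mL; the difference is limited to 2 decimal places (3 s.f.).
Carrying full precision, 2.904 ÷ 0.6715 = 4.32464631422… mL; 0.6715 has 4 s.f., so the result keeps min(3, 4) = 3 s.f.
Rounded to 3 significant figures: 4.32 mL.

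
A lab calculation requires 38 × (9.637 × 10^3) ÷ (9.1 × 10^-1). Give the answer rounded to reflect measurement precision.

38 × (9.637 × 10^3) ÷ (9.1 × 10^-1) = 402424.175824…
Multiplication/division keeps the fewest significant figures: 38 → 2 s.f., 9.637 × 10^3 → 4 s.f., 9.1 × 10^-1 → 2 s.f.; limit is 2.
Rounded to 2 significant figures: 4.0 × 10^5.

4.0 × 10^5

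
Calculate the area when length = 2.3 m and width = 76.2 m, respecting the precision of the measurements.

1.8 × 10^2 m²

area = 2.3 m × 76.2 m = 175.26 m².
2.3 has 2 significant figures; 76.2 has 3.
Division/multiplication keeps the fewest: 2 significant figures.
Rounded: 1.8 × 10^2 m².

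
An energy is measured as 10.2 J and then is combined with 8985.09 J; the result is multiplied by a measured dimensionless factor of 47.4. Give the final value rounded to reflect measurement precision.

4.26 × 10⁵ J

10.2 J + 8985.09 J = 8995.29 J; the sum is limited to 1 decimal place (5 s.f.).
Carrying full precision, 8995.29 × 47.4 = 426376.746 J; 47.4 has 3 s.f., so the result keeps min(5, 3) = 3 s.f.
Rounded to 3 significant figures: 4.26 × 10⁵ J.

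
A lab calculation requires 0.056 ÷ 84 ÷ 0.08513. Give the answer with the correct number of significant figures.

0.0078

0.056 ÷ 84 ÷ 0.08513 = 0.00783116018638…
Multiplication/division keeps the fewest significant figures: 0.056 → 2 s.f., 84 → 2 s.f., 0.08513 → 4 s.f.; limit is 2.
Rounded to 2 significant figures: 0.0078.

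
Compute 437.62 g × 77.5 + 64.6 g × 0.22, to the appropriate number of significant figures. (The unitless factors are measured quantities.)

3.39 × 10⁴ g

437.62 × 77.5 = 33915.55 → 3.39 × 10⁴ g (3 s.f., last digit at the 10^2 place).
64.6 × 0.22 = 14.212 → 14 g (2 s.f., last digit at the 10^0 place).
Sum: 33929.762 g; keep the coarser place, 10^2.
Result: 3.39 × 10⁴ g.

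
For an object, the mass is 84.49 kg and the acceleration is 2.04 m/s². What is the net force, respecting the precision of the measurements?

172 N

net force = 84.49 kg × 2.04 m/s² = 172.3596 N.
84.49 has 4 significant figures; 2.04 has 3.
Division/multiplication keeps the fewest: 3 significant figures.
Rounded: 172 N.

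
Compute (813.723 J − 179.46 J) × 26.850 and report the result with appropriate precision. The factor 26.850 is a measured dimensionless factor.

1.7030 × 10^4 J

813.723 J − 179.46 J = 634.263 J; the difference is limited to 2 decimal places (5 s.f.).
Carrying full precision, 634.263 × 26.850 = 17029.96155 J; 26.850 has 5 s.f., so the result keeps min(5, 5) = 5 s.f.
Rounded to 5 significant figures: 1.7030 × 10^4 J.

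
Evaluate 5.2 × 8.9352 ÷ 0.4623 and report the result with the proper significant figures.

5.2 × 8.9352 ÷ 0.4623 = 100.504088254…
Multiplication/division keeps the fewest significant figures: 5.2 → 2 s.f., 8.9352 → 5 s.f., 0.4623 → 4 s.f.; limit is 2.
Rounded to 2 significant figures: 1.0 × 10^2.

1.0 × 10^2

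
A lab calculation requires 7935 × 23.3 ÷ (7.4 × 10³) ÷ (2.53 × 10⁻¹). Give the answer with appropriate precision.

7935 × 23.3 ÷ (7.4 × 10³) ÷ (2.53 × 10⁻¹) = 98.7530712531…
Multiplication/division keeps the fewest significant figures: 7935 → 4 s.f., 23.3 → 3 s.f., 7.4 × 10³ → 2 s.f., 2.53 × 10⁻¹ → 3 s.f.; limit is 2.
Rounded to 2 significant figures: 99.

99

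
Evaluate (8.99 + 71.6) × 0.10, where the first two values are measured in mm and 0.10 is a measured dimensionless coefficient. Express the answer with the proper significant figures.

8.1 mm

8.99 mm + 71.6 mm = 80.59 mm; the sum is limited to 1 decimal place (3 s.f.).
Carrying full precision, 80.59 × 0.10 = 8.059 mm; 0.10 has 2 s.f., so the result keeps min(3, 2) = 2 s.f.
Rounded to 2 significant figures: 8.1 mm.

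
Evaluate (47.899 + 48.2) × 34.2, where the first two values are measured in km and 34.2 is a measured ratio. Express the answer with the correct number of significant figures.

47.899 km + 48.2 km = 96.099 km; the sum is limited to 1 decimal place (3 s.f.).
Carrying full precision, 96.099 × 34.2 = 3286.5858 km; 34.2 has 3 s.f., so the result keeps min(3, 3) = 3 s.f.
Rounded to 3 significant figures: 3.29 × 10³ km.

3.29 × 10³ km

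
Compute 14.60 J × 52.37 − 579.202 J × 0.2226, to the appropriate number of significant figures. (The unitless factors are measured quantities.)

635.7 J

14.60 × 52.37 = 764.602 → 764.6 J (4 s.f., last digit at the 10^-1 place).
579.202 × 0.2226 = 128.9303652 → 128.9 J (4 s.f., last digit at the 10^-1 place).
Difference: 635.6716348 J; keep the coarser place, 10^-1.
Result: 635.7 J.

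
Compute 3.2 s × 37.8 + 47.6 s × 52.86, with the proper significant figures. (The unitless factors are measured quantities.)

3.2 × 37.8 = 120.96 → 1.2 × 10^2 s (2 s.f., last digit at the 10^1 place).
47.6 × 52.86 = 2516.136 → 2.52 × 10^3 s (3 s.f., last digit at the 10^1 place).
Sum: 2637.096 s; keep the coarser place, 10^1.
Result: 2.64 × 10^3 s.

2.64 × 10^3 s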